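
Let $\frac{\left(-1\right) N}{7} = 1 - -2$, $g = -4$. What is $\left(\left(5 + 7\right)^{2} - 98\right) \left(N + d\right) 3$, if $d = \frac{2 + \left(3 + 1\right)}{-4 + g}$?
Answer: $- \frac{6003}{2} \approx -3001.5$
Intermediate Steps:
$N = -21$ ($N = - 7 \left(1 - -2\right) = - 7 \left(1 + 2\right) = \left(-7\right) 3 = -21$)
$d = - \frac{3}{4}$ ($d = \frac{2 + \left(3 + 1\right)}{-4 - 4} = \frac{2 + 4}{-8} = 6 \left(- \frac{1}{8}\right) = - \frac{3}{4} \approx -0.75$)
$\left(\left(5 + 7\right)^{2} - 98\right) \left(N + d\right) 3 = \left(\left(5 + 7\right)^{2} - 98\right) \left(-21 - \frac{3}{4}\right) 3 = \left(12^{2} - 98\right) \left(\left(- \frac{87}{4}\right) 3\right) = \left(144 - 98\right) \left(- \frac{261}{4}\right) = 46 \left(- \frac{261}{4}\right) = - \frac{6003}{2}$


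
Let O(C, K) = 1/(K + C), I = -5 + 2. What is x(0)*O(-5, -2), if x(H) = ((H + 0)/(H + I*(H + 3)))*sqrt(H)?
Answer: 0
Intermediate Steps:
I = -3
O(C, K) = 1/(C + K)
x(H) = H**(3/2)/(-9 - 2*H) (x(H) = ((H + 0)/(H - 3*(H + 3)))*sqrt(H) = (H/(H - 3*(3 + H)))*sqrt(H) = (H/(H + (-9 - 3*H)))*sqrt(H) = (H/(-9 - 2*H))*sqrt(H) = H**(3/2)/(-9 - 2*H))
x(0)*O(-5, -2) = (0**(3/2)/(-9 - 2*0))/(-5 - 2) = (0/(-9 + 0))/(-7) = (0/(-9))*(-1/7) = (0*(-1/9))*(-1/7) = 0*(-1/7) = 0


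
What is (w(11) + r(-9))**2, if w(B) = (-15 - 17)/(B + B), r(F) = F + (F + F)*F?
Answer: 2778889/121 ≈ 22966.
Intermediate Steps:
r(F) = F + 2*F**2 (r(F) = F + (2*F)*F = F + 2*F**2)
w(B) = -16/B (w(B) = -32*1/(2*B) = -16/B)
(w(11) + r(-9))**2 = (-16/11 - 9*(1 + 2*(-9)))**2 = (-16*1/11 - 9*(1 - 18))**2 = (-16/11 - 9*(-17))**2 = (-16/11 + 153)**2 = (1667/11)**2 = 2778889/121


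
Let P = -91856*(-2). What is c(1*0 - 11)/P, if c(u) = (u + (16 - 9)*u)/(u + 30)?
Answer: -11/436316 ≈ -2.5211e-5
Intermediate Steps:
P = 183712
c(u) = 8*u/(30 + u) (c(u) = (u + 7*u)/(30 + u) = (8*u)/(30 + u) = 8*u/(30 + u))
c(1*0 - 11)/P = (8*(1*0 - 11)/(30 + (1*0 - 11)))/183712 = (8*(0 - 11)/(30 + (0 - 11)))*(1/183712) = (8*(-11)/(30 - 11))*(1/183712) = (8*(-11)/19)*(1/183712) = (8*(-11)*(1/19))*(1/183712) = -88/19*1/183712 = -11/436316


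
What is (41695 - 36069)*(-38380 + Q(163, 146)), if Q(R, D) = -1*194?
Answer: -217017324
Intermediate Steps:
Q(R, D) = -194
(41695 - 36069)*(-38380 + Q(163, 146)) = (41695 - 36069)*(-38380 - 194) = 5626*(-38574) = -217017324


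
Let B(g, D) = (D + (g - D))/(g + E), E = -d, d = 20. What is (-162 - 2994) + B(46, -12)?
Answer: -41005/13 ≈ -3154.2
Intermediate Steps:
E = -20 (E = -1*20 = -20)
B(g, D) = g/(-20 + g) (B(g, D) = (D + (g - D))/(g - 20) = g/(-20 + g))
(-162 - 2994) + B(46, -12) = (-162 - 2994) + 46/(-20 + 46) = -3156 + 46/26 = -3156 + 46*(1/26) = -3156 + 23/13 = -41005/13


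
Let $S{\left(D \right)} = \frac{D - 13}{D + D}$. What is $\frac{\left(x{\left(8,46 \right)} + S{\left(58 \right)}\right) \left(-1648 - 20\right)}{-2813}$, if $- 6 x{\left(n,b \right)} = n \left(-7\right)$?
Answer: $\frac{470237}{81577} \approx 5.7643$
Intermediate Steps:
$x{\left(n,b \right)} = \frac{7 n}{6}$ ($x{\left(n,b \right)} = - \frac{n \left(-7\right)}{6} = - \frac{\left(-7\right) n}{6} = \frac{7 n}{6}$)
$S{\left(D \right)} = \frac{-13 + D}{2 D}$
$\frac{\left(x{\left(8,46 \right)} + S{\left(58 \right)}\right) \left(-1648 - 20\right)}{-2813} = \frac{\left(\frac{7}{6} \cdot 8 + \frac{-13 + 58}{2 \cdot 58}\right) \left(-1648 - 20\right)}{-2813} = \left(\frac{28}{3} + \frac{1}{2} \cdot \frac{1}{58} \cdot 45\right) \left(-1648 - 20\right) \left(- \frac{1}{2813}\right) = \left(\frac{28}{3} + \frac{45}{116}\right) \left(-1648 - 20\right) \left(- \frac{1}{2813}\right) = \frac{3383}{348} \left(-1668\right) \left(- \frac{1}{2813}\right) = \left(- \frac{470237}{29}\right) \left(- \frac{1}{2813}\right) = \frac{470237}{81577}$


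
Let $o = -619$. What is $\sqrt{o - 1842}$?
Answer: $i \sqrt{2461} \approx 49.608 i$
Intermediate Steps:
$\sqrt{o - 1842} = \sqrt{-619 - 1842} = \sqrt{-2461} = i \sqrt{2461}$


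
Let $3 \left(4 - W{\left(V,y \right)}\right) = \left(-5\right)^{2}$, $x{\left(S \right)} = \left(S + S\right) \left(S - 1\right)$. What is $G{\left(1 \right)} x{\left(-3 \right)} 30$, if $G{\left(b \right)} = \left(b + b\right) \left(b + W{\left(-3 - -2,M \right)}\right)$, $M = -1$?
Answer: $-4800$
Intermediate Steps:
$x{\left(S \right)} = 2 S \left(-1 + S\right)$
$W{\left(V,y \right)} = - \frac{13}{3}$ ($W{\left(V,y \right)} = 4 - \frac{\left(-5\right)^{2}}{3} = 4 - \frac{25}{3} = - \frac{13}{3}$)
$G{\left(b \right)} = 2 b \left(- \frac{13}{3} + b\right)$ ($G{\left(b \right)} = \left(b + b\right) \left(b - \frac{13}{3}\right) = 2 b \left(- \frac{13}{3} + b\right)$)
$G{\left(1 \right)} x{\left(-3 \right)} 30 = \frac{2}{3} \cdot 1 \left(-13 + 3 \cdot 1\right) 2 \left(-3\right) \left(-1 - 3\right) 30 = \frac{2}{3} \cdot 1 \left(-13 + 3\right) 2 \left(-3\right) \left(-4\right) 30 = \frac{2}{3} \cdot 1 \left(-10\right) 24 \cdot 30 = \left(- \frac{20}{3}\right) 24 \cdot 30 = \left(-160\right) 30 = -4800$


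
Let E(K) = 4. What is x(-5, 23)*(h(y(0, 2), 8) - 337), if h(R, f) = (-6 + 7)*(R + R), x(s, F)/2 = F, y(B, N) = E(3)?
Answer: -15134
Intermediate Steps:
y(B, N) = 4
x(s, F) = 2*F
h(R, f) = 2*R (h(R, f) = 1*(2*R) = 2*R)
x(-5, 23)*(h(y(0, 2), 8) - 337) = (2*23)*(2*4 - 337) = 46*(8 - 337) = 46*(-329) = -15134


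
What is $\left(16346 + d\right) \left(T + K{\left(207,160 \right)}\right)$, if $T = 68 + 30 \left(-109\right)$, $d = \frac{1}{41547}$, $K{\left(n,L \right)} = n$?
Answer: $- \frac{2033986152685}{41547} \approx -4.8956 \cdot 10^{7}$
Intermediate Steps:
$d = \frac{1}{41547} \approx 2.4069 \cdot 10^{-5}$
$T = -3202$ ($T = 68 - 3270 = -3202$)
$\left(16346 + d\right) \left(T + K{\left(207,160 \right)}\right) = \left(16346 + \frac{1}{41547}\right) \left(-3202 + 207\right) = \frac{679127263}{41547} \left(-2995\right) = - \frac{2033986152685}{41547}$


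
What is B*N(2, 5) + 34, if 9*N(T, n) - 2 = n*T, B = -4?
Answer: 86/3 ≈ 28.667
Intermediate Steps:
N(T, n) = 2/9 + T*n/9 (N(T, n) = 2/9 + (n*T)/9 = 2/9 + (T*n)/9 = 2/9 + T*n/9)
B*N(2, 5) + 34 = -4*(2/9 + (1/9)*2*5) + 34 = -4*(2/9 + 10/9) + 34 = -4*4/3 + 34 = -16/3 + 34 = 86/3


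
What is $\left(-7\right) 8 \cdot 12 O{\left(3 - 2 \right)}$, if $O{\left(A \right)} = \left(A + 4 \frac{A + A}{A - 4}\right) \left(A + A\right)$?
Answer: $2240$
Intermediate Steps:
$O{\left(A \right)} = 2 A \left(A + \frac{8 A}{-4 + A}\right)$ ($O{\left(A \right)} = \left(A + 4 \frac{2 A}{-4 + A}\right) 2 A = \left(A + \frac{8 A}{-4 + A}\right) 2 A = 2 A \left(A + \frac{8 A}{-4 + A}\right)$)
$\left(-7\right) 8 \cdot 12 O{\left(3 - 2 \right)} = \left(-7\right) 8 \cdot 12 \frac{2 \left(3 - 2\right)^{2} \left(4 + \left(3 - 2\right)\right)}{-4 + \left(3 - 2\right)} = \left(-56\right) 12 \frac{2 \cdot 1^{2} \left(4 + 1\right)}{-4 + 1} = - 672 \cdot 2 \cdot 1 \frac{1}{-3} \cdot 5 = - 672 \cdot 2 \cdot 1 \left(- \frac{1}{3}\right) 5 = \left(-672\right) \left(- \frac{10}{3}\right) = 2240$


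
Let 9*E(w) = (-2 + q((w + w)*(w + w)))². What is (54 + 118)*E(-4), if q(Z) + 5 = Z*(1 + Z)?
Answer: 2966554348/9 ≈ 3.2962e+8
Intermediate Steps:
q(Z) = -5 + Z*(1 + Z)
E(w) = (-7 + 4*w² + 16*w⁴)²/9 (E(w) = (-2 + (-5 + (w + w)*(w + w) + ((w + w)*(w + w))²))²/9 = (-2 + (-5 + (2*w)*(2*w) + ((2*w)*(2*w))²))²/9 = (-2 + (-5 + 4*w² + (4*w²)²))²/9 = (-2 + (-5 + 4*w² + 16*w⁴))²/9 = (-7 + 4*w² + 16*w⁴)²/9)
(54 + 118)*E(-4) = (54 + 118)*((-7 + 4*(-4)² + 16*(-4)⁴)²/9) = 172*((-7 + 4*16 + 16*256)²/9) = 172*((-7 + 64 + 4096)²/9) = 172*((⅑)*4153²) = 172*((⅑)*17247409) = 172*(17247409/9) = 2966554348/9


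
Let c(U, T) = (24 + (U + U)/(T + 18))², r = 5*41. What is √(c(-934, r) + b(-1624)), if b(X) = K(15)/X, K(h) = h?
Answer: √8002983414454/181076 ≈ 15.623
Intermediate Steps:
r = 205
b(X) = 15/X
c(U, T) = (24 + 2*U/(18 + T))² (c(U, T) = (24 + (2*U)/(18 + T))² = (24 + 2*U/(18 + T))²)
√(c(-934, r) + b(-1624)) = √(4*(216 - 934 + 12*205)²/(18 + 205)² + 15/(-1624)) = √(4*(216 - 934 + 2460)²/223² + 15*(-1/1624)) = √(4*(1/49729)*1742² - 15/1624) = √(4*(1/49729)*3034564 - 15/1624) = √(12138256/49729 - 15/1624) = √(19711781809/80759896) = √8002983414454/181076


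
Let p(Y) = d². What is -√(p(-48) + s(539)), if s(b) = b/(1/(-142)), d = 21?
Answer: -7*I*√1553 ≈ -275.86*I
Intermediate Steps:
p(Y) = 441 (p(Y) = 21² = 441)
s(b) = -142*b (s(b) = b/(-1/142) = b*(-142) = -142*b)
-√(p(-48) + s(539)) = -√(441 - 142*539) = -√(441 - 76538) = -√(-76097) = -7*I*√1553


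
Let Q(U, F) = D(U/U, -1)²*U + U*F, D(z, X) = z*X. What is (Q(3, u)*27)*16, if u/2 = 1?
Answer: 3888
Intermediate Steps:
D(z, X) = X*z
u = 2 (u = 2*1 = 2)
Q(U, F) = U + F*U (Q(U, F) = (-U/U)²*U + U*F = (-1*1)²*U + F*U = (-1)²*U + F*U = 1*U + F*U = U + F*U)
(Q(3, u)*27)*16 = ((3*(1 + 2))*27)*16 = ((3*3)*27)*16 = (9*27)*16 = 243*16 = 3888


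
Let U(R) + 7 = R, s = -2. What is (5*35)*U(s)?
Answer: -1575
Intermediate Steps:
U(R) = -7 + R
(5*35)*U(s) = (5*35)*(-7 - 2) = 175*(-9) = -1575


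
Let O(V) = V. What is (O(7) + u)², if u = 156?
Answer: 26569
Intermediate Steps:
(O(7) + u)² = (7 + 156)² = 163² = 26569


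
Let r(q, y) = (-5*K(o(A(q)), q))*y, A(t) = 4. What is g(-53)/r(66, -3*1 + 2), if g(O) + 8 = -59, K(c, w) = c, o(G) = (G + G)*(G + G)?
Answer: -67/320 ≈ -0.20937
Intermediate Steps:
o(G) = 4*G² (o(G) = (2*G)*(2*G) = 4*G²)
g(O) = -67 (g(O) = -8 - 59 = -67)
r(q, y) = -320*y (r(q, y) = (-20*4²)*y = (-20*16)*y = (-5*64)*y = -320*y)
g(-53)/r(66, -3*1 + 2) = -67*(-1/(320*(-3*1 + 2))) = -67*(-1/(320*(-3 + 2))) = -67/((-320*(-1))) = -67/320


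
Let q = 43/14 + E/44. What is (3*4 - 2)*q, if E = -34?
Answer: 1770/77 ≈ 22.987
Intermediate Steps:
q = 177/77 (q = 43/14 - 34/44 = 43*(1/14) - 34*1/44 = 43/14 - 17/22 = 177/77 ≈ 2.2987)
(3*4 - 2)*q = (3*4 - 2)*(177/77) = (12 - 2)*(177/77) = 10*(177/77) = 1770/77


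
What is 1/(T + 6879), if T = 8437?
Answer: 1/15316 ≈ 6.5291e-5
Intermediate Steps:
1/(T + 6879) = 1/(8437 + 6879) = 1/15316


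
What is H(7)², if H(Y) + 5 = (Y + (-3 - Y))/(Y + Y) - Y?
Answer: 29241/196 ≈ 149.19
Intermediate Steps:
H(Y) = -5 - Y - 3/(2*Y) (H(Y) = -5 + ((Y + (-3 - Y))/(Y + Y) - Y) = -5 + (-3*1/(2*Y) - Y) = -5 + (-3/(2*Y) - Y) = -5 + (-Y - 3/(2*Y)) = -5 - Y - 3/(2*Y))
H(7)² = (-5 - 1*7 - 3/2/7)² = (-5 - 7 - 3/2*⅐)² = (-5 - 7 - 3/14)² = (-171/14)² = 29241/196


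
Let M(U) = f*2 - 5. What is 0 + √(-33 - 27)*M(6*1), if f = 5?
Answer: 10*I*√15 ≈ 38.73*I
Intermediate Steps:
M(U) = 5 (M(U) = 5*2 - 5 = 10 - 5 = 5)
0 + √(-33 - 27)*M(6*1) = 0 + √(-33 - 27)*5 = 0 + √(-60)*5 = 0 + (2*I*√15)*5 = 0 + 10*I*√15 = 10*I*√15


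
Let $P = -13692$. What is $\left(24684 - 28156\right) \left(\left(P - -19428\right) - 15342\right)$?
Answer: $33352032$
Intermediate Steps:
$\left(24684 - 28156\right) \left(\left(P - -19428\right) - 15342\right) = \left(24684 - 28156\right) \left(\left(-13692 - -19428\right) - 15342\right) = - 3472 \left(\left(-13692 + 19428\right) - 15342\right) = - 3472 \left(5736 - 15342\right) = \left(-3472\right) \left(-9606\right) = 33352032$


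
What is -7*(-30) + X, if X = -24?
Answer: 186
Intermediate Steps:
-7*(-30) + X = -7*(-30) - 24 = 210 - 24 = 186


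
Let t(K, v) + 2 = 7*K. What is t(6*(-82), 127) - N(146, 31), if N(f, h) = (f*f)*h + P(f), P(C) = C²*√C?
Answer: -664242 - 21316*√146 ≈ -9.2180e+5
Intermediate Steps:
P(C) = C^(5/2)
N(f, h) = f^(5/2) + h*f² (N(f, h) = (f*f)*h + f^(5/2) = f²*h + f^(5/2) = h*f² + f^(5/2) = f^(5/2) + h*f²)
t(K, v) = -2 + 7*K
t(6*(-82), 127) - N(146, 31) = (-2 + 7*(6*(-82))) - (146^(5/2) + 31*146²) = (-2 + 7*(-492)) - (21316*√146 + 31*21316) = (-2 - 3444) - (21316*√146 + 660796) = -3446 - (660796 + 21316*√146) = -3446 + (-660796 - 21316*√146) = -664242 - 21316*√146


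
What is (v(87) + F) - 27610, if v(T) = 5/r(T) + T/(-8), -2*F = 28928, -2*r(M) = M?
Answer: -29291153/696 ≈ -42085.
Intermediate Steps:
r(M) = -M/2
F = -14464 (F = -½*28928 = -14464)
v(T) = -10/T - T/8 (v(T) = 5/((-T/2)) + T/(-8) = 5*(-2/T) + T*(-⅛) = -10/T - T/8)
(v(87) + F) - 27610 = ((-10/87 - ⅛*87) - 14464) - 27610 = ((-10*1/87 - 87/8) - 14464) - 27610 = ((-10/87 - 87/8) - 14464) - 27610 = (-7649/696 - 14464) - 27610 = -10074593/696 - 27610 = -29291153/696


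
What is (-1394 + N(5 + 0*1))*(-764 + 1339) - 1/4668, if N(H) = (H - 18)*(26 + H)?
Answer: -4823327701/4668 ≈ -1.0333e+6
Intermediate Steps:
N(H) = (-18 + H)*(26 + H)
(-1394 + N(5 + 0*1))*(-764 + 1339) - 1/4668 = (-1394 + (-468 + (5 + 0*1)² + 8*(5 + 0*1)))*(-764 + 1339) - 1/4668 = (-1394 + (-468 + (5 + 0)² + 8*(5 + 0)))*575 - 1*1/4668 = (-1394 + (-468 + 5² + 8*5))*575 - 1/4668 = (-1394 + (-468 + 25 + 40))*575 - 1/4668 = (-1394 - 403)*575 - 1/4668 = -1797*575 - 1/4668 = -1033275 - 1/4668 = -4823327701/4668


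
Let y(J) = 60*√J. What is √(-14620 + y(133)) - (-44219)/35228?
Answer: 44219/35228 + 2*√(-3655 + 15*√133) ≈ 1.2552 + 118.02*I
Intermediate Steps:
√(-14620 + y(133)) - (-44219)/35228 = √(-14620 + 60*√133) - (-44219)/35228 = √(-14620 + 60*√133) - 1*(-44219/35228) = √(-14620 + 60*√133) + 44219/35228 = 44219/35228 + √(-14620 + 60*√133)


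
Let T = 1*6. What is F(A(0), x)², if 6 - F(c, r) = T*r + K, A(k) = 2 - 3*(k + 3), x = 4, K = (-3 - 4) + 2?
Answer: 169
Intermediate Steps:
K = -5 (K = -7 + 2 = -5)
A(k) = -7 - 3*k (A(k) = 2 - 3*(3 + k) = 2 + (-9 - 3*k) = -7 - 3*k)
T = 6
F(c, r) = 11 - 6*r (F(c, r) = 6 - (6*r - 5) = 6 - (-5 + 6*r) = 6 + (5 - 6*r) = 11 - 6*r)
F(A(0), x)² = (11 - 6*4)² = (11 - 24)² = (-13)² = 169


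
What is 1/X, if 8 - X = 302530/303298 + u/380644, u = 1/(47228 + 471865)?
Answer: 29964270693385908/209825769273732235 ≈ 0.14281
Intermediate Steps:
u = 1/519093 ≈ 1.9264e-6
X = 209825769273732235/29964270693385908 (X = 8 - (302530/303298 + (1/519093)/380644) = 8 - (302530*(1/303298) + (1/519093)*(1/380644)) = 8 - (151265/151649 + 1/197589635892) = 8 - 1*29888396273355029/29964270693385908 = 8 - 29888396273355029/29964270693385908 = 209825769273732235/29964270693385908 ≈ 7.0025)
1/X = 1/(209825769273732235/29964270693385908) = 29964270693385908/209825769273732235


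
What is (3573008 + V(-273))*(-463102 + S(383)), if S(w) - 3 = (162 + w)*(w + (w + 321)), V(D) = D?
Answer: 462011799260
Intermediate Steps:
S(w) = 3 + (162 + w)*(321 + 2*w) (S(w) = 3 + (162 + w)*(w + (w + 321)) = 3 + (162 + w)*(w + (321 + w)) = 3 + (162 + w)*(321 + 2*w))
(3573008 + V(-273))*(-463102 + S(383)) = (3573008 - 273)*(-463102 + (52005 + 2*383² + 645*383)) = 3572735*(-463102 + (52005 + 2*146689 + 247035)) = 3572735*(-463102 + (52005 + 293378 + 247035)) = 3572735*(-463102 + 592418) = 3572735*129316 = 462011799260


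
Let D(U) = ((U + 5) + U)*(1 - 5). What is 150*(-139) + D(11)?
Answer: -20958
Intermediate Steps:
D(U) = -20 - 8*U (D(U) = ((5 + U) + U)*(-4) = (5 + 2*U)*(-4) = -20 - 8*U)
150*(-139) + D(11) = 150*(-139) + (-20 - 8*11) = -20850 + (-20 - 88) = -20850 - 108 = -20958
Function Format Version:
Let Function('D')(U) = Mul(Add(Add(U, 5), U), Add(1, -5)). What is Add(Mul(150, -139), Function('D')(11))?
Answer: -20958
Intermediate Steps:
Function('D')(U) = Add(-20, Mul(-8, U)) (Function('D')(U) = Mul(Add(Add(5, U), U), -4) = Mul(Add(5, Mul(2, U)), -4) = Add(-20, Mul(-8, U)))
Add(Mul(150, -139), Function('D')(11)) = Add(Mul(150, -139), Add(-20, Mul(-8, 11))) = Add(-20850, Add(-20, -88)) = Add(-20850, -108) = -20958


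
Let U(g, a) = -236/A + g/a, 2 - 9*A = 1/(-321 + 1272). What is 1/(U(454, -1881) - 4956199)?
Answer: -3575781/17726082556517 ≈ -2.0172e-7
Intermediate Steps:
A = 1901/8559 (A = 2/9 - 1/(9*(-321 + 1272)) = 2/9 - ⅑/951 = 2/9 - ⅑*1/951 = 2/9 - 1/8559 = 1901/8559 ≈ 0.22211)
U(g, a) = -2019924/1901 + g/a (U(g, a) = -236/1901/8559 + g/a = -236*8559/1901 + g/a = -2019924/1901 + g/a)
1/(U(454, -1881) - 4956199) = 1/((-2019924/1901 + 454/(-1881)) - 4956199) = 1/((-2019924/1901 + 454*(-1/1881)) - 4956199) = 1/((-2019924/1901 - 454/1881) - 4956199) = 1/(-3800340098/3575781 - 4956199) = 1/(-17726082556517/3575781) = -3575781/17726082556517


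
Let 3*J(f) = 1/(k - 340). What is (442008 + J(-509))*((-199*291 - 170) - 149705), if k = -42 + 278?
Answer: -3581845394635/39 ≈ -9.1842e+10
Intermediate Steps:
k = 236
J(f) = -1/312 (J(f) = 1/(3*(236 - 340)) = (⅓)/(-104) = (⅓)*(-1/104) = -1/312)
(442008 + J(-509))*((-199*291 - 170) - 149705) = (442008 - 1/312)*((-199*291 - 170) - 149705) = 137906495*((-57909 - 170) - 149705)/312 = 137906495*(-58079 - 149705)/312 = (137906495/312)*(-207784) = -3581845394635/39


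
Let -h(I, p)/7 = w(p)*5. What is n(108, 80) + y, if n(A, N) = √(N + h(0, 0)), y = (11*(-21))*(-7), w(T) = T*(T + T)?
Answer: 1617 + 4*√5 ≈ 1625.9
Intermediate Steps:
w(T) = 2*T² (w(T) = T*(2*T) = 2*T²)
y = 1617 (y = -231*(-7) = 1617)
h(I, p) = -70*p² (h(I, p) = -7*2*p²*5 = -70*p²)
n(A, N) = √N (n(A, N) = √(N - 70*0²) = √(N - 70*0) = √(N + 0) = √N)
n(108, 80) + y = √80 + 1617 = 4*√5 + 1617 = 1617 + 4*√5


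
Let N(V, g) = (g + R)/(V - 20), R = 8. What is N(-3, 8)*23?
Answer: -16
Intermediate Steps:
N(V, g) = (8 + g)/(-20 + V) (N(V, g) = (g + 8)/(V - 20) = (8 + g)/(-20 + V))
N(-3, 8)*23 = ((8 + 8)/(-20 - 3))*23 = (16/(-23))*23 = -1/23*16*23 = -16/23*23 = -16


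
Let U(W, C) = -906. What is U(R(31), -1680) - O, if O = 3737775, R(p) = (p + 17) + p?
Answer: -3738681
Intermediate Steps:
R(p) = 17 + 2*p (R(p) = (17 + p) + p = 17 + 2*p)
U(R(31), -1680) - O = -906 - 1*3737775 = -906 - 3737775 = -3738681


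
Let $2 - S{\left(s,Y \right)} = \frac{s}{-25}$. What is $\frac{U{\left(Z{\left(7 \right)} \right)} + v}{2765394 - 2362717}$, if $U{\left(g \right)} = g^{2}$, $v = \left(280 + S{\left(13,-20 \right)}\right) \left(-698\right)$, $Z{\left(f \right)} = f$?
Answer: $- \frac{4928749}{10066925} \approx -0.4896$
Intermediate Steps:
$S{\left(s,Y \right)} = 2 + \frac{s}{25}$ ($S{\left(s,Y \right)} = 2 - \frac{s}{-25} = 2 - s \left(- \frac{1}{25}\right) = 2 - - \frac{s}{25} = 2 + \frac{s}{25}$)
$v = - \frac{4929974}{25}$ ($v = \left(280 + \left(2 + \frac{1}{25} \cdot 13\right)\right) \left(-698\right) = \left(280 + \left(2 + \frac{13}{25}\right)\right) \left(-698\right) = \left(280 + \frac{63}{25}\right) \left(-698\right) = \frac{7063}{25} \left(-698\right) = - \frac{4929974}{25} \approx -1.972 \cdot 10^{5}$)
$\frac{U{\left(Z{\left(7 \right)} \right)} + v}{2765394 - 2362717} = \frac{7^{2} - \frac{4929974}{25}}{2765394 - 2362717} = \frac{49 - \frac{4929974}{25}}{402677} = \left(- \frac{4928749}{25}\right) \frac{1}{402677} = - \frac{4928749}{10066925}$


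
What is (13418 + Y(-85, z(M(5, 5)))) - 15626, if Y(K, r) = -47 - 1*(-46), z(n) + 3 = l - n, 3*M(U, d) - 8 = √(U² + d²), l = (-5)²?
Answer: -2209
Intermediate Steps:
l = 25
M(U, d) = 8/3 + √(U² + d²)/3
z(n) = 22 - n (z(n) = -3 + (25 - n) = 22 - n)
Y(K, r) = -1 (Y(K, r) = -47 + 46 = -1)
(13418 + Y(-85, z(M(5, 5)))) - 15626 = (13418 - 1) - 15626 = 13417 - 15626 = -2209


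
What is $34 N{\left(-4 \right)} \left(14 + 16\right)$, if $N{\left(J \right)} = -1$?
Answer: $-1020$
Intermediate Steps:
$34 N{\left(-4 \right)} \left(14 + 16\right) = 34 \left(-1\right) \left(14 + 16\right) = \left(-34\right) 30 = -1020$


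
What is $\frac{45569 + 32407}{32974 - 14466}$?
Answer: $\frac{19494}{4627} \approx 4.2131$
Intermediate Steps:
$\frac{45569 + 32407}{32974 - 14466} = \frac{77976}{18508} = 77976 \cdot \frac{1}{18508} = \frac{19494}{4627}$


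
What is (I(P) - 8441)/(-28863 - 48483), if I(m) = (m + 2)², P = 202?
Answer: -33175/77346 ≈ -0.42892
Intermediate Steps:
I(m) = (2 + m)²
(I(P) - 8441)/(-28863 - 48483) = ((2 + 202)² - 8441)/(-28863 - 48483) = (204² - 8441)/(-77346) = (41616 - 8441)*(-1/77346) = 33175*(-1/77346) = -33175/77346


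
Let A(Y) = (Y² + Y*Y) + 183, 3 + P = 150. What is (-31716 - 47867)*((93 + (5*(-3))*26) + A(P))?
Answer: -3430345632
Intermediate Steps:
P = 147 (P = -3 + 150 = 147)
A(Y) = 183 + 2*Y² (A(Y) = (Y² + Y²) + 183 = 2*Y² + 183 = 183 + 2*Y²)
(-31716 - 47867)*((93 + (5*(-3))*26) + A(P)) = (-31716 - 47867)*((93 + (5*(-3))*26) + (183 + 2*147²)) = -79583*((93 - 15*26) + (183 + 2*21609)) = -79583*((93 - 390) + (183 + 43218)) = -79583*(-297 + 43401) = -79583*43104 = -3430345632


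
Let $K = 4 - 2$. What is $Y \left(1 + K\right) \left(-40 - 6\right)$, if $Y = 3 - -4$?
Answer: $-966$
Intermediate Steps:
$K = 2$ ($K = 4 - 2 = 2$)
$Y = 7$ ($Y = 3 + 4 = 7$)
$Y \left(1 + K\right) \left(-40 - 6\right) = 7 \left(1 + 2\right) \left(-40 - 6\right) = 7 \cdot 3 \left(-46\right) = 21 \left(-46\right) = -966$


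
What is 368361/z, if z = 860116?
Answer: 368361/860116 ≈ 0.42827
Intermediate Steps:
368361/z = 368361/860116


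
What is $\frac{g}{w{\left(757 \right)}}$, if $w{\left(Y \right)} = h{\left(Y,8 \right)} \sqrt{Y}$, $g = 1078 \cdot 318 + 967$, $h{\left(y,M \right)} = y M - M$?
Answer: $\frac{343771 \sqrt{757}}{4578336} \approx 2.0659$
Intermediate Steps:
$h{\left(y,M \right)} = - M + M y$ ($h{\left(y,M \right)} = M y - M = - M + M y$)
$g = 343771$ ($g = 342804 + 967 = 343771$)
$w{\left(Y \right)} = \sqrt{Y} \left(-8 + 8 Y\right)$ ($w{\left(Y \right)} = 8 \left(-1 + Y\right) \sqrt{Y} = \left(-8 + 8 Y\right) \sqrt{Y} = \sqrt{Y} \left(-8 + 8 Y\right)$)
$\frac{g}{w{\left(757 \right)}} = \frac{343771}{8 \sqrt{757} \left(-1 + 757\right)} = \frac{343771}{8 \sqrt{757} \cdot 756} = \frac{343771}{6048 \sqrt{757}} = 343771 \frac{\sqrt{757}}{4578336} = \frac{343771 \sqrt{757}}{4578336}$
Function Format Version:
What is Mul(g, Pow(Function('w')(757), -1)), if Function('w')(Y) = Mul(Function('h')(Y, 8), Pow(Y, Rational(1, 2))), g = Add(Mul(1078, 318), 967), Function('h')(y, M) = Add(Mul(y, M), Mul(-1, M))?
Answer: Mul(Rational(343771, 4578336), Pow(757, Rational(1, 2))) ≈ 2.0659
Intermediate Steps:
Function('h')(y, M) = Add(Mul(-1, M), Mul(M, y)) (Function('h')(y, M) = Add(Mul(M, y), Mul(-1, M)) = Add(Mul(-1, M), Mul(M, y)))
g = 343771 (g = Add(342804, 967) = 343771)
Function('w')(Y) = Mul(Pow(Y, Rational(1, 2)), Add(-8, Mul(8, Y))) (Function('w')(Y) = Mul(Mul(8, Add(-1, Y)), Pow(Y, Rational(1, 2))) = Mul(Add(-8, Mul(8, Y)), Pow(Y, Rational(1, 2))) = Mul(Pow(Y, Rational(1, 2)), Add(-8, Mul(8, Y))))
Mul(g, Pow(Function('w')(757), -1)) = Mul(343771, Pow(Mul(8, Pow(757, Rational(1, 2)), Add(-1, 757)), -1)) = Mul(343771, Pow(Mul(8, Pow(757, Rational(1, 2)), 756), -1)) = Mul(343771, Pow(Mul(6048, Pow(757, Rational(1, 2))), -1)) = Mul(343771, Mul(Rational(1, 4578336), Pow(757, Rational(1, 2)))) = Mul(Rational(343771, 4578336), Pow(757, Rational(1, 2)))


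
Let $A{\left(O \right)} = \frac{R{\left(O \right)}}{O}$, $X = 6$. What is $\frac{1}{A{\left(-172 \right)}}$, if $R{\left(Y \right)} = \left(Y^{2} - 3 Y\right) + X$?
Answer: $- \frac{86}{15053} \approx -0.0057131$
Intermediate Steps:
$R{\left(Y \right)} = 6 + Y^{2} - 3 Y$ ($R{\left(Y \right)} = \left(Y^{2} - 3 Y\right) + 6 = 6 + Y^{2} - 3 Y$)
$A{\left(O \right)} = \frac{6 + O^{2} - 3 O}{O}$
$\frac{1}{A{\left(-172 \right)}} = \frac{1}{-3 - 172 + \frac{6}{-172}} = \frac{1}{-3 - 172 + 6 \left(- \frac{1}{172}\right)} = \frac{1}{-3 - 172 - \frac{3}{86}} = \frac{1}{- \frac{15053}{86}} = - \frac{86}{15053}$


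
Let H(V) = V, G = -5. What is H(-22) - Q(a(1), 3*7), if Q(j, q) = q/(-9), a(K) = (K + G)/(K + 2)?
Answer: -59/3 ≈ -19.667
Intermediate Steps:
a(K) = (-5 + K)/(2 + K) (a(K) = (K - 5)/(K + 2) = (-5 + K)/(2 + K))
Q(j, q) = -q/9 (Q(j, q) = q*(-⅑) = -q/9)
H(-22) - Q(a(1), 3*7) = -22 - (-1)*3*7/9 = -22 - (-1)*21/9 = -22 - 1*(-7/3) = -22 + 7/3 = -59/3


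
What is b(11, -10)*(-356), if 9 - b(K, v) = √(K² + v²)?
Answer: -3204 + 356*√221 ≈ 2088.3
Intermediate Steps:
b(K, v) = 9 - √(K² + v²)
b(11, -10)*(-356) = (9 - √(11² + (-10)²))*(-356) = (9 - √(121 + 100))*(-356) = (9 - √221)*(-356) = -3204 + 356*√221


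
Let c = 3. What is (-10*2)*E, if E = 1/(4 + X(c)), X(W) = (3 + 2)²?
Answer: -20/29 ≈ -0.68966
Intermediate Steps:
X(W) = 25 (X(W) = 5² = 25)
E = 1/29 (E = 1/(4 + 25) = 1/29 ≈ 0.034483)
(-10*2)*E = -10*2*(1/29) = -20*1/29 = -20/29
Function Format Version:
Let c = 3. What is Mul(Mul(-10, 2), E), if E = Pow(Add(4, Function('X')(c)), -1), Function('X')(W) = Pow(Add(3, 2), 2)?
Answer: Rational(-20, 29) ≈ -0.68966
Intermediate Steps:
Function('X')(W) = 25 (Function('X')(W) = Pow(5, 2) = 25)
E = Rational(1, 29) (E = Pow(Add(4, 25), -1) = Pow(29, -1) = Rational(1, 29) ≈ 0.034483)
Mul(Mul(-10, 2), E) = Mul(Mul(-10, 2), Rational(1, 29)) = Mul(-20, Rational(1, 29)) = Rational(-20, 29)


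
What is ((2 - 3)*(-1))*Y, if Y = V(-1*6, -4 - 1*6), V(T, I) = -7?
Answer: -7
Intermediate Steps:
Y = -7
((2 - 3)*(-1))*Y = ((2 - 3)*(-1))*(-7) = -1*(-1)*(-7) = 1*(-7) = -7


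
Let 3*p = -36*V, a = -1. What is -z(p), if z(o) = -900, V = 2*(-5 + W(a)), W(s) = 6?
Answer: 900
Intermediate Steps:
V = 2 (V = 2*(-5 + 6) = 2*1 = 2)
p = -24 (p = (-36*2)/3 = (1/3)*(-72) = -24)
-z(p) = -1*(-900) = 900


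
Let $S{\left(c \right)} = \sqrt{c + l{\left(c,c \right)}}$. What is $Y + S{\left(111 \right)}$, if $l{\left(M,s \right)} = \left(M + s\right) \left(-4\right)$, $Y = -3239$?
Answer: $-3239 + i \sqrt{777} \approx -3239.0 + 27.875 i$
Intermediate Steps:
$l{\left(M,s \right)} = - 4 M - 4 s$
$S{\left(c \right)} = \sqrt{7} \sqrt{- c}$ ($S{\left(c \right)} = \sqrt{c - 8 c} = \sqrt{- 7 c} = \sqrt{7} \sqrt{- c}$)
$Y + S{\left(111 \right)} = -3239 + \sqrt{7} \sqrt{\left(-1\right) 111} = -3239 + \sqrt{7} \sqrt{-111} = -3239 + \sqrt{7} i \sqrt{111} = -3239 + i \sqrt{777}$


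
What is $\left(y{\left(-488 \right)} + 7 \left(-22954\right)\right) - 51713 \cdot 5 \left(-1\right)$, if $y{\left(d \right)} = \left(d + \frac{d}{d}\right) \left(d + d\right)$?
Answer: $573199$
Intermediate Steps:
$y{\left(d \right)} = 2 d \left(1 + d\right)$ ($y{\left(d \right)} = \left(d + 1\right) 2 d = \left(1 + d\right) 2 d = 2 d \left(1 + d\right)$)
$\left(y{\left(-488 \right)} + 7 \left(-22954\right)\right) - 51713 \cdot 5 \left(-1\right) = \left(2 \left(-488\right) \left(1 - 488\right) + 7 \left(-22954\right)\right) - 51713 \cdot 5 \left(-1\right) = \left(2 \left(-488\right) \left(-487\right) - 160678\right) - -258565 = \left(475312 - 160678\right) + 258565 = 314634 + 258565 = 573199$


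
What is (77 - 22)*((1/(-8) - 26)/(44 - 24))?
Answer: -2299/32 ≈ -71.844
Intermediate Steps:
(77 - 22)*((1/(-8) - 26)/(44 - 24)) = 55*((-⅛ - 26)/20) = 55*(-209/8*1/20) = 55*(-209/160) = -2299/32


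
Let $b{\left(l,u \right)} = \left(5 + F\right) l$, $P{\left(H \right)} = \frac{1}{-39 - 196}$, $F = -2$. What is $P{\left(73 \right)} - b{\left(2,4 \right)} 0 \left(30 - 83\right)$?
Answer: $- \frac{1}{235} \approx -0.0042553$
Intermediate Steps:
$P{\left(H \right)} = - \frac{1}{235}$ ($P{\left(H \right)} = \frac{1}{-235} = - \frac{1}{235}$)
$b{\left(l,u \right)} = 3 l$ ($b{\left(l,u \right)} = \left(5 - 2\right) l = 3 l$)
$P{\left(73 \right)} - b{\left(2,4 \right)} 0 \left(30 - 83\right) = - \frac{1}{235} - 3 \cdot 2 \cdot 0 \left(30 - 83\right) = - \frac{1}{235} - 6 \cdot 0 \left(-53\right) = - \frac{1}{235} - 0 \left(-53\right) = - \frac{1}{235} - 0 = - \frac{1}{235} + 0 = - \frac{1}{235}$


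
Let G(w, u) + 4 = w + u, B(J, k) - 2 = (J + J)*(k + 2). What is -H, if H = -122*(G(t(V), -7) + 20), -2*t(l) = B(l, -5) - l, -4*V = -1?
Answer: 4331/4 ≈ 1082.8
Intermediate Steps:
V = ¼ (V = -¼*(-1) = ¼ ≈ 0.25000)
B(J, k) = 2 + 2*J*(2 + k) (B(J, k) = 2 + (J + J)*(k + 2) = 2 + (2*J)*(2 + k) = 2 + 2*J*(2 + k))
t(l) = -1 + 7*l/2 (t(l) = -((2 + 4*l + 2*l*(-5)) - l)/2 = -((2 + 4*l - 10*l) - l)/2 = -((2 - 6*l) - l)/2 = -(2 - 7*l)/2 = -1 + 7*l/2)
G(w, u) = -4 + u + w (G(w, u) = -4 + (w + u) = -4 + (u + w) = -4 + u + w)
H = -4331/4 (H = -122*((-4 - 7 + (-1 + (7/2)*(¼))) + 20) = -122*((-4 - 7 + (-1 + 7/8)) + 20) = -122*((-4 - 7 - ⅛) + 20) = -122*(-89/8 + 20) = -122*71/8 = -4331/4 ≈ -1082.8)
-H = -1*(-4331/4) = 4331/4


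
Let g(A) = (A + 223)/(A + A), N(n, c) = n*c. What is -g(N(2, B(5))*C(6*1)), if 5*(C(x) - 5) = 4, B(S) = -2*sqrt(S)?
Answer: -1/2 + 223*sqrt(5)/232 ≈ 1.6493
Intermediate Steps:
C(x) = 29/5 (C(x) = 5 + (1/5)*4 = 5 + 4/5 = 29/5)
N(n, c) = c*n
g(A) = (223 + A)/(2*A) (g(A) = (223 + A)/((2*A)) = (223 + A)*(1/(2*A)) = (223 + A)/(2*A))
-g(N(2, B(5))*C(6*1)) = -(223 + (-2*sqrt(5)*2)*(29/5))/(2*((-2*sqrt(5)*2)*(29/5))) = -(223 - 4*sqrt(5)*(29/5))/(2*(-4*sqrt(5)*(29/5))) = -(223 - 116*sqrt(5)/5)/(2*((-116*sqrt(5)/5))) = -(-sqrt(5)/116)*(223 - 116*sqrt(5)/5)/2 = -(-1)*sqrt(5)*(223 - 116*sqrt(5)/5)/232 = sqrt(5)*(223 - 116*sqrt(5)/5)/232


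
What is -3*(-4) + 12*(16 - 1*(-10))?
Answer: 324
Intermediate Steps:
-3*(-4) + 12*(16 - 1*(-10)) = 12 + 12*(16 + 10) = 12 + 12*26 = 12 + 312 = 324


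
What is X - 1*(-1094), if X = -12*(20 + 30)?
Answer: 494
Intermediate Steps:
X = -600 (X = -12*50 = -600)
X - 1*(-1094) = -600 - 1*(-1094) = -600 + 1094 = 494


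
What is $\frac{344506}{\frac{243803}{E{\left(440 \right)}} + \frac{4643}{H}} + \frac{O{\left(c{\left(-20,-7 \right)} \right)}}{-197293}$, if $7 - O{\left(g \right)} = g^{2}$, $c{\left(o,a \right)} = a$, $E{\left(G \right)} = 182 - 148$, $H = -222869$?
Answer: $\frac{515037643827482558}{10720107110237885} \approx 48.044$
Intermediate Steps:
$E{\left(G \right)} = 34$
$O{\left(g \right)} = 7 - g^{2}$
$\frac{344506}{\frac{243803}{E{\left(440 \right)}} + \frac{4643}{H}} + \frac{O{\left(c{\left(-20,-7 \right)} \right)}}{-197293} = \frac{344506}{\frac{243803}{34} + \frac{4643}{-222869}} + \frac{7 - \left(-7\right)^{2}}{-197293} = \frac{344506}{243803 \cdot \frac{1}{34} + 4643 \left(- \frac{1}{222869}\right)} + \left(7 - 49\right) \left(- \frac{1}{197293}\right) = \frac{344506}{\frac{243803}{34} - \frac{4643}{222869}} + \left(7 - 49\right) \left(- \frac{1}{197293}\right) = \frac{344506}{\frac{54335972945}{7577546}} - - \frac{42}{197293} = 344506 \cdot \frac{7577546}{54335972945} + \frac{42}{197293} = \frac{2610510062276}{54335972945} + \frac{42}{197293} = \frac{515037643827482558}{10720107110237885}$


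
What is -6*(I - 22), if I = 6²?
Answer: -84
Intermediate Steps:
I = 36
-6*(I - 22) = -6*(36 - 22) = -6*14 = -84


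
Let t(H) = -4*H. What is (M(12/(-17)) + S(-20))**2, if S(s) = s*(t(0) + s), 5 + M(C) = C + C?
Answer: 44769481/289 ≈ 1.5491e+5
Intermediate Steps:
M(C) = -5 + 2*C (M(C) = -5 + (C + C) = -5 + 2*C)
S(s) = s**2 (S(s) = s*(-4*0 + s) = s*(0 + s) = s*s = s**2)
(M(12/(-17)) + S(-20))**2 = ((-5 + 2*(12/(-17))) + (-20)**2)**2 = ((-5 + 2*(12*(-1/17))) + 400)**2 = ((-5 + 2*(-12/17)) + 400)**2 = ((-5 - 24/17) + 400)**2 = (-109/17 + 400)**2 = (6691/17)**2 = 44769481/289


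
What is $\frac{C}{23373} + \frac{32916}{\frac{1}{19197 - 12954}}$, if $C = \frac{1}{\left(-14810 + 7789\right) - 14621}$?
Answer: $\frac{103947067165222007}{505838466} \approx 2.0549 \cdot 10^{8}$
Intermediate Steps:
$C = - \frac{1}{21642}$ ($C = \frac{1}{-7021 - 14621} = \frac{1}{-21642} = - \frac{1}{21642} \approx -4.6206 \cdot 10^{-5}$)
$\frac{C}{23373} + \frac{32916}{\frac{1}{19197 - 12954}} = - \frac{1}{21642 \cdot 23373} + \frac{32916}{\frac{1}{19197 - 12954}} = \left(- \frac{1}{21642}\right) \frac{1}{23373} + \frac{32916}{\frac{1}{6243}} = - \frac{1}{505838466} + 32916 \frac{1}{\frac{1}{6243}} = - \frac{1}{505838466} + 32916 \cdot 6243 = - \frac{1}{505838466} + 205494588 = \frac{103947067165222007}{505838466}$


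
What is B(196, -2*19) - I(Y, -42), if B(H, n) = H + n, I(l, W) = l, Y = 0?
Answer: 158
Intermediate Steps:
B(196, -2*19) - I(Y, -42) = (196 - 2*19) - 1*0 = (196 - 38) + 0 = 158 + 0 = 158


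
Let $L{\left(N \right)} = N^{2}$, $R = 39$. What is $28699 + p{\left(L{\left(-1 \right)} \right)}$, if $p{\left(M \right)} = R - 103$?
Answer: $28635$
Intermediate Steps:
$p{\left(M \right)} = -64$ ($p{\left(M \right)} = 39 - 103 = -64$)
$28699 + p{\left(L{\left(-1 \right)} \right)} = 28699 - 64 = 28635$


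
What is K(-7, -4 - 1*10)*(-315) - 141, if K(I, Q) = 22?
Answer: -7071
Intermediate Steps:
K(-7, -4 - 1*10)*(-315) - 141 = 22*(-315) - 141 = -6930 - 141 = -7071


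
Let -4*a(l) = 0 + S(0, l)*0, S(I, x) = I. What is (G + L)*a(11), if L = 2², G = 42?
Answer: 0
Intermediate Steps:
L = 4
a(l) = 0 (a(l) = -(0 + 0*0)/4 = -(0 + 0)/4 = -¼*0 = 0)
(G + L)*a(11) = (42 + 4)*0 = 46*0 = 0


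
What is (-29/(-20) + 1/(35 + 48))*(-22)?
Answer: -26697/830 ≈ -32.165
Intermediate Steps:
(-29/(-20) + 1/(35 + 48))*(-22) = (-29*(-1/20) + 1/83)*(-22) = (29/20 + 1/83)*(-22) = (2427/1660)*(-22) = -26697/830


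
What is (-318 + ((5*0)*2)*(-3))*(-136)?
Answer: 43248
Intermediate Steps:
(-318 + ((5*0)*2)*(-3))*(-136) = (-318 + (0*2)*(-3))*(-136) = (-318 + 0*(-3))*(-136) = (-318 + 0)*(-136) = -318*(-136) = 43248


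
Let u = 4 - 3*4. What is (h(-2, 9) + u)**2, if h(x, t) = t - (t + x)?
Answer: 36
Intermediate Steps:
h(x, t) = -x (h(x, t) = t + (-t - x) = -x)
u = -8 (u = 4 - 12 = -8)
(h(-2, 9) + u)**2 = (-1*(-2) - 8)**2 = (2 - 8)**2 = (-6)**2 = 36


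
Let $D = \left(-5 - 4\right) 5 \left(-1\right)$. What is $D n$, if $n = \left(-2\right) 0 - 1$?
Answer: $-45$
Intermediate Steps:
$D = 45$ ($D = \left(-9\right) \left(-5\right) = 45$)
$n = -1$ ($n = 0 - 1 = -1$)
$D n = 45 \left(-1\right) = -45$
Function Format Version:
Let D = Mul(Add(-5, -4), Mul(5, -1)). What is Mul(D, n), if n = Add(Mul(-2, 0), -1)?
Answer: -45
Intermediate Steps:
D = 45 (D = Mul(-9, -5) = 45)
n = -1 (n = Add(0, -1) = -1)
Mul(D, n) = Mul(45, -1) = -45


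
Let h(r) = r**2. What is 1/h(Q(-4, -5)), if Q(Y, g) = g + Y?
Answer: 1/81 ≈ 0.012346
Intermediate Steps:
Q(Y, g) = Y + g
1/h(Q(-4, -5)) = 1/((-4 - 5)**2) = 1/((-9)**2) = 1/81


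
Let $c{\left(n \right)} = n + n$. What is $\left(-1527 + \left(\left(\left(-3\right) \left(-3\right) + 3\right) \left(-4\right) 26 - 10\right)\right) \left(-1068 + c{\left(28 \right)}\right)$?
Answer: $2818420$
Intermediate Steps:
$c{\left(n \right)} = 2 n$
$\left(-1527 + \left(\left(\left(-3\right) \left(-3\right) + 3\right) \left(-4\right) 26 - 10\right)\right) \left(-1068 + c{\left(28 \right)}\right) = \left(-1527 + \left(\left(\left(-3\right) \left(-3\right) + 3\right) \left(-4\right) 26 - 10\right)\right) \left(-1068 + 2 \cdot 28\right) = \left(-1527 + \left(\left(9 + 3\right) \left(-4\right) 26 - 10\right)\right) \left(-1068 + 56\right) = \left(-1527 + \left(12 \left(-4\right) 26 - 10\right)\right) \left(-1012\right) = \left(-1527 - 1258\right) \left(-1012\right) = \left(-2785\right) \left(-1012\right) = 2818420$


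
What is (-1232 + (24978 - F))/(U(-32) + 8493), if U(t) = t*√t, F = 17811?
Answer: 50405955/72163817 + 759680*I*√2/72163817 ≈ 0.69849 + 0.014888*I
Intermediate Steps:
U(t) = t^(3/2)
(-1232 + (24978 - F))/(U(-32) + 8493) = (-1232 + (24978 - 1*17811))/((-32)^(3/2) + 8493) = (-1232 + (24978 - 17811))/(-128*I*√2 + 8493) = (-1232 + 7167)/(8493 - 128*I*√2) = 5935/(8493 - 128*I*√2)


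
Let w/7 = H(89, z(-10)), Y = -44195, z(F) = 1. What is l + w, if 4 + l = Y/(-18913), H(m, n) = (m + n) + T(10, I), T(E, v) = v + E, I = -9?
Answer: 12016124/18913 ≈ 635.34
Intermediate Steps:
T(E, v) = E + v
H(m, n) = 1 + m + n (H(m, n) = (m + n) + (10 - 9) = (m + n) + 1 = 1 + m + n)
w = 637 (w = 7*(1 + 89 + 1) = 7*91 = 637)
l = -31457/18913 (l = -4 - 44195/(-18913) = -4 - 44195*(-1/18913) = -4 + 44195/18913 = -31457/18913 ≈ -1.6632)
l + w = -31457/18913 + 637 = 12016124/18913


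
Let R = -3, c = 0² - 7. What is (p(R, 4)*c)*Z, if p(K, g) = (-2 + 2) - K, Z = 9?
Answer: -189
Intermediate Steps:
c = -7 (c = 0 - 7 = -7)
p(K, g) = -K (p(K, g) = 0 - K = -K)
(p(R, 4)*c)*Z = (-1*(-3)*(-7))*9 = (3*(-7))*9 = -21*9 = -189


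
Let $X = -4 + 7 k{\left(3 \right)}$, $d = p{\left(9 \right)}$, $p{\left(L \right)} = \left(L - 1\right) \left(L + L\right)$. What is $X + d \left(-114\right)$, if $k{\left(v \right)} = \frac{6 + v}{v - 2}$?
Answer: $-16357$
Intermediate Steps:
$k{\left(v \right)} = \frac{6 + v}{-2 + v}$
$p{\left(L \right)} = 2 L \left(-1 + L\right)$ ($p{\left(L \right)} = \left(-1 + L\right) 2 L = 2 L \left(-1 + L\right)$)
$d = 144$ ($d = 2 \cdot 9 \left(-1 + 9\right) = 2 \cdot 9 \cdot 8 = 144$)
$X = 59$ ($X = -4 + 7 \frac{6 + 3}{-2 + 3} = -4 + 7 \cdot 1^{-1} \cdot 9 = -4 + 7 \cdot 1 \cdot 9 = -4 + 7 \cdot 9 = -4 + 63 = 59$)
$X + d \left(-114\right) = 59 + 144 \left(-114\right) = 59 - 16416 = -16357$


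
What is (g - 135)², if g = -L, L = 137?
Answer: 73984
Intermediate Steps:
g = -137 (g = -1*137 = -137)
(g - 135)² = (-137 - 135)² = (-272)² = 73984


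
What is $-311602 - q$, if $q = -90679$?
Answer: $-220923$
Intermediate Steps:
$-311602 - q = -311602 - -90679 = -311602 + 90679 = -220923$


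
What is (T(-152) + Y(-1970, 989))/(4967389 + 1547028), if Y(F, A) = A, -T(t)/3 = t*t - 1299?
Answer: -64426/6514417 ≈ -0.0098898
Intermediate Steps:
T(t) = 3897 - 3*t² (T(t) = -3*(t*t - 1299) = -3*(t² - 1299) = -3*(-1299 + t²) = 3897 - 3*t²)
(T(-152) + Y(-1970, 989))/(4967389 + 1547028) = ((3897 - 3*(-152)²) + 989)/(4967389 + 1547028) = ((3897 - 3*23104) + 989)/6514417 = ((3897 - 69312) + 989)*(1/6514417) = (-65415 + 989)*(1/6514417) = -64426*1/6514417 = -64426/6514417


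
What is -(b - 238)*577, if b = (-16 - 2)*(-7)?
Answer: 64624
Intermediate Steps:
b = 126 (b = -18*(-7) = 126)
-(b - 238)*577 = -(126 - 238)*577 = -(-112)*577 = -1*(-64624) = 64624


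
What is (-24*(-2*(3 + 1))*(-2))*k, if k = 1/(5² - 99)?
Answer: 192/37 ≈ 5.1892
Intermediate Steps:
k = -1/74 (k = 1/(25 - 99) = 1/(-74) = -1/74 ≈ -0.013514)
(-24*(-2*(3 + 1))*(-2))*k = -24*(-2*(3 + 1))*(-2)*(-1/74) = -24*(-2*4)*(-2)*(-1/74) = -(-192)*(-2)*(-1/74) = -24*16*(-1/74) = -384*(-1/74) = 192/37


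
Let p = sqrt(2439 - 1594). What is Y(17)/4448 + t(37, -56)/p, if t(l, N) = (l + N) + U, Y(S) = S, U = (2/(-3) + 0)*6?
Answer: 17/4448 - 23*sqrt(5)/65 ≈ -0.78740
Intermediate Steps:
U = -4 (U = (2*(-1/3) + 0)*6 = (-2/3 + 0)*6 = -2/3*6 = -4)
t(l, N) = -4 + N + l (t(l, N) = (l + N) - 4 = (N + l) - 4 = -4 + N + l)
p = 13*sqrt(5) (p = sqrt(845) = 13*sqrt(5) ≈ 29.069)
Y(17)/4448 + t(37, -56)/p = 17/4448 + (-4 - 56 + 37)/((13*sqrt(5))) = 17*(1/4448) - 23*sqrt(5)/65 = 17/4448 - 23*sqrt(5)/65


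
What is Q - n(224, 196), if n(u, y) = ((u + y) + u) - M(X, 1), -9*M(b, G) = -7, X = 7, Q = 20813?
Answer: 181528/9 ≈ 20170.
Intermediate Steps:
M(b, G) = 7/9 (M(b, G) = -⅑*(-7) = 7/9)
n(u, y) = -7/9 + y + 2*u (n(u, y) = ((u + y) + u) - 1*7/9 = (y + 2*u) - 7/9 = -7/9 + y + 2*u)
Q - n(224, 196) = 20813 - (-7/9 + 196 + 2*224) = 20813 - (-7/9 + 196 + 448) = 20813 - 1*5789/9 = 20813 - 5789/9 = 181528/9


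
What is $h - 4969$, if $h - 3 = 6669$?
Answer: $1703$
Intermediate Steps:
$h = 6672$ ($h = 3 + 6669 = 6672$)
$h - 4969 = 6672 - 4969 = 1703$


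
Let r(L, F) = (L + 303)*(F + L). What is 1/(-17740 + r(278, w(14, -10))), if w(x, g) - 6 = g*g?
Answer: 1/205364 ≈ 4.8694e-6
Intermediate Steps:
w(x, g) = 6 + g² (w(x, g) = 6 + g*g = 6 + g²)
r(L, F) = (303 + L)*(F + L)
1/(-17740 + r(278, w(14, -10))) = 1/(-17740 + (278² + 303*(6 + (-10)²) + 303*278 + (6 + (-10)²)*278)) = 1/(-17740 + (77284 + 303*(6 + 100) + 84234 + (6 + 100)*278)) = 1/(-17740 + (77284 + 303*106 + 84234 + 106*278)) = 1/(-17740 + (77284 + 32118 + 84234 + 29468)) = 1/(-17740 + 223104) = 1/205364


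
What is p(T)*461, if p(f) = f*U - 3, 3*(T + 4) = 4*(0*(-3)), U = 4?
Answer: -8759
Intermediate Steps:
T = -4 (T = -4 + (4*(0*(-3)))/3 = -4 + (4*0)/3 = -4 + (1/3)*0 = -4 + 0 = -4)
p(f) = -3 + 4*f (p(f) = f*4 - 3 = 4*f - 3 = -3 + 4*f)
p(T)*461 = (-3 + 4*(-4))*461 = (-3 - 16)*461 = -19*461 = -8759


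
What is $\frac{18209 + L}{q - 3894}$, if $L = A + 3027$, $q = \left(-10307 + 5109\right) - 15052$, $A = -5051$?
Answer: $- \frac{5395}{8048} \approx -0.67035$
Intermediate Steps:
$q = -20250$ ($q = -5198 - 15052 = -20250$)
$L = -2024$ ($L = -5051 + 3027 = -2024$)
$\frac{18209 + L}{q - 3894} = \frac{18209 - 2024}{-20250 - 3894} = \frac{16185}{-24144} = 16185 \left(- \frac{1}{24144}\right) = - \frac{5395}{8048}$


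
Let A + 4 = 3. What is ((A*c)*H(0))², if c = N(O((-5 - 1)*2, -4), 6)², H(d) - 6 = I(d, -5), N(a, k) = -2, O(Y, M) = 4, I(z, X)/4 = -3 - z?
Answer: 576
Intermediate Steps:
A = -1 (A = -4 + 3 = -1)
I(z, X) = -12 - 4*z (I(z, X) = 4*(-3 - z) = -12 - 4*z)
H(d) = -6 - 4*d (H(d) = 6 + (-12 - 4*d) = -6 - 4*d)
c = 4 (c = (-2)² = 4)
((A*c)*H(0))² = ((-1*4)*(-6 - 4*0))² = (-4*(-6 + 0))² = (-4*(-6))² = 24² = 576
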